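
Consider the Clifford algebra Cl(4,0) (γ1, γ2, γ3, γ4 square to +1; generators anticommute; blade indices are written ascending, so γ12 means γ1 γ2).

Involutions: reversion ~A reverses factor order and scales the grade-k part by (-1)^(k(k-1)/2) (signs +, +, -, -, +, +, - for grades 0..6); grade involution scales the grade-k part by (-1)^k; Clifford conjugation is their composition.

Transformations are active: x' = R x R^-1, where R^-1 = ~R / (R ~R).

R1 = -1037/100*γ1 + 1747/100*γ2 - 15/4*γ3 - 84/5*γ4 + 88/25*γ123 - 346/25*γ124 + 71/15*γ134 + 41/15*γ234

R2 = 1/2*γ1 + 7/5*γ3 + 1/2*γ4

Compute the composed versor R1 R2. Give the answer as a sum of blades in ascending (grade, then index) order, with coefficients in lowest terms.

Distribute over the terms of R2 (each basis-blade product reordered to ascending indices, repeated generators contracted through their squares):
R1 (1/2*γ1) = -1037/200 - 1747/200*γ12 + 15/8*γ13 + 42/5*γ14 + 44/25*γ23 - 173/25*γ24 + 71/30*γ34 - 41/30*γ1234
R1 (7/5*γ3) = -21/4 + 616/125*γ12 - 7259/500*γ13 - 497/75*γ14 + 12229/500*γ23 - 287/75*γ24 + 588/25*γ34 + 2422/125*γ1234
R1 (1/2*γ4) = -42/5 - 173/25*γ12 + 71/30*γ13 - 1037/200*γ14 + 41/30*γ23 + 1747/200*γ24 - 15/8*γ34 + 44/25*γ1234
Summing the partial products and collecting blades:
Answer: -3767/200 - 10727/1000*γ12 - 30829/3000*γ13 - 2047/600*γ14 + 41377/1500*γ23 - 1207/600*γ24 + 14407/600*γ34 + 14827/750*γ1234


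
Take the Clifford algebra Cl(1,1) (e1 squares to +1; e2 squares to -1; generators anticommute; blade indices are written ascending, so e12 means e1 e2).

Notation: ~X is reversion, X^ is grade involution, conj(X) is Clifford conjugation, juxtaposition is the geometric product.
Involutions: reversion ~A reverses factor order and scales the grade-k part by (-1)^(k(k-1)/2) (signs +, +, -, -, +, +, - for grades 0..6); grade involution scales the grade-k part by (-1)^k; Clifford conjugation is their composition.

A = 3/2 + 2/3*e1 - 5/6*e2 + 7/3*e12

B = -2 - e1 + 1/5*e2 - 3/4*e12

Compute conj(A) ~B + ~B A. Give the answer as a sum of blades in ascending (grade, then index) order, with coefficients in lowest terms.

first term: -17/4 + 37/40*e1 - 21/5*e2 + 779/120*e12
second term: -7/4 - 209/120*e1 - 13/15*e2 - 341/120*e12
Answer: -6 - 49/60*e1 - 76/15*e2 + 73/20*e12


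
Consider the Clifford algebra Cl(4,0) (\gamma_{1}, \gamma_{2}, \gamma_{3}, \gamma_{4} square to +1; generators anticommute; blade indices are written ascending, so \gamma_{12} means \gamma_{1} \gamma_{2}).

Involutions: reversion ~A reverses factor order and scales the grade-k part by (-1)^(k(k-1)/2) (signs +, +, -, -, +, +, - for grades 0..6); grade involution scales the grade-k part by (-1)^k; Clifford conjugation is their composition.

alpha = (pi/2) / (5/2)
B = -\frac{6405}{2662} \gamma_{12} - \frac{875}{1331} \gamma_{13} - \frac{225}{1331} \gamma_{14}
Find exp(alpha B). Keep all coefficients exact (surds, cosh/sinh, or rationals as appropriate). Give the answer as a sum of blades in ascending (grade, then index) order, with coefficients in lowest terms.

B^2 term by term: the squares give (-\frac{6405}{2662})^2*(\gamma_{12})^2 + (-\frac{875}{1331})^2*(\gamma_{13})^2 + (-\frac{225}{1331})^2*(\gamma_{14})^2 = \frac{41024025}{7086244}*(-1) + \frac{765625}{1771561}*(-1) + \frac{50625}{1771561}*(-1) = -\frac{25}{4} (each basis 2-blade squares to minus the product of its generators' squares); cross terms between blades sharing an index anticommute and cancel. So B^2 = -\frac{25}{4}.
B^2 = -\frac{25}{4} — since the square is negative, the closed form is circular: l = \frac{5}{2}, alpha*l = \frac{\pi}{2}, so exp(alpha B) = cos(\frac{\pi}{2}) + (sin(\frac{\pi}{2})/(\frac{5}{2}))*B = 0 + (\frac{2}{5})*B.
Answer: - \frac{1281}{1331} \gamma_{12} - \frac{350}{1331} \gamma_{13} - \frac{90}{1331} \gamma_{14}


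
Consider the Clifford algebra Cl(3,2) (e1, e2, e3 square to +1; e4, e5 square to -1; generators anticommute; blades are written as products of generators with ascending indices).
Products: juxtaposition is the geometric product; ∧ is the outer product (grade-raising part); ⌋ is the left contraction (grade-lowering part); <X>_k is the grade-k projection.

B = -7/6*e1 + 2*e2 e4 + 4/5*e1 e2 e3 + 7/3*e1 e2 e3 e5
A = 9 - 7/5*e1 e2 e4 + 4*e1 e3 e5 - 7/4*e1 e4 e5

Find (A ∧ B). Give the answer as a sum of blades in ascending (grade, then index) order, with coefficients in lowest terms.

step 1: -21/2*e1 + 18*e2 e4 + 36/5*e1 e2 e3 + 21*e1 e2 e3 e5 - 8*e1 e2 e3 e4 e5
Answer: -21/2*e1 + 18*e2 e4 + 36/5*e1 e2 e3 + 21*e1 e2 e3 e5 - 8*e1 e2 e3 e4 e5


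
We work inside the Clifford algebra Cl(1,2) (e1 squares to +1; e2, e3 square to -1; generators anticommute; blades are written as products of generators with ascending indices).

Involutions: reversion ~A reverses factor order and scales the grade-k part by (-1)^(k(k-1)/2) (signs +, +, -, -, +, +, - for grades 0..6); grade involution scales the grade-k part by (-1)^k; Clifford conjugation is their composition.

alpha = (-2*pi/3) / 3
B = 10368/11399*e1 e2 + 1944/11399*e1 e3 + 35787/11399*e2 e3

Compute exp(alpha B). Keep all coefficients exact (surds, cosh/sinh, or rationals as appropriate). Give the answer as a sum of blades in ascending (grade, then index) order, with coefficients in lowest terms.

B^2 term by term: the squares give (10368/11399)^2*(e1 e2)^2 + (1944/11399)^2*(e1 e3)^2 + (35787/11399)^2*(e2 e3)^2 = 107495424/129937201*(+1) + 3779136/129937201*(+1) + 1280709369/129937201*(-1) = -9 (each basis 2-blade squares to minus the product of its generators' squares); cross terms between blades sharing an index anticommute and cancel. So B^2 = -9.
B^2 = -9 — B^2 < 0, so the exponential closes trigonometrically: l = 3, alpha*l = -2*pi/3, so exp(alpha B) = cos(-2*pi/3) + (sin(-2*pi/3)/3)*B = -1/2 + (-sqrt(3)/6)*B.
Answer: -1/2 - 1728*sqrt(3)/11399*e1 e2 - 324*sqrt(3)/11399*e1 e3 - 11929*sqrt(3)/22798*e2 e3


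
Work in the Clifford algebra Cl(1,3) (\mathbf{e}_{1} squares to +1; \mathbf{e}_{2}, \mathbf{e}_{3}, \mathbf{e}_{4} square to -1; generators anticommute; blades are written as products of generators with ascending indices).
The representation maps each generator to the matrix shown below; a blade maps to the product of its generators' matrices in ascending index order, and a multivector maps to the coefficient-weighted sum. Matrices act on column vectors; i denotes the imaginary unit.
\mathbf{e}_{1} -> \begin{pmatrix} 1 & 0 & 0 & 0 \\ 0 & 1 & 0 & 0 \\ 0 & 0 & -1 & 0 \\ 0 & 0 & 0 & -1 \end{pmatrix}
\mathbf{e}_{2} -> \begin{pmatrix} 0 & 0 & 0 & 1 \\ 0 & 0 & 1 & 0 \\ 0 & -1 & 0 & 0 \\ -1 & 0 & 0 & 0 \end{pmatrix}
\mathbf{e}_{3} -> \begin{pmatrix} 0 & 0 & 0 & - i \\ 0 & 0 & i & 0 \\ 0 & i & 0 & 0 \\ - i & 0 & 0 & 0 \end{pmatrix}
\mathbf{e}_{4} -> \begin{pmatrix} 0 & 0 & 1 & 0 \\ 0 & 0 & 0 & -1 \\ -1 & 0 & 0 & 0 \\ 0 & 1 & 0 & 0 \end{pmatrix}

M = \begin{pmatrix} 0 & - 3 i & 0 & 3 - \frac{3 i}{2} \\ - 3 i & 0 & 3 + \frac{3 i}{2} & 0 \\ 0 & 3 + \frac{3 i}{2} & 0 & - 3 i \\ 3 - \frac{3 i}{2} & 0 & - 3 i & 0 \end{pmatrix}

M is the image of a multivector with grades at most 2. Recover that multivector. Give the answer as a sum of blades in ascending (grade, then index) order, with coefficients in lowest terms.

Method: the blade images are trace-orthogonal — tr(rho(e_A) rho(e_B)^-1) = 4 if A = B and 0 otherwise — and rho(e_A)^-1 = (e_A)^2 * rho(e_A) with (e_A)^2 = +1 or -1, so the coefficient of e_A in the preimage is (e_A)^2 * tr(M rho(e_A))/4.
Nonzero projections over blades of grade <= 2: e_{3}: (e_{3})^2 = -1, tr(M rho(e_{3})) = -6, coefficient \frac{3}{2}; e_{1} e_{2}: (e_{1} e_{2})^2 = +1, tr(M rho(e_{1} e_{2})) = 12, coefficient 3; e_{3} e_{4}: (e_{3} e_{4})^2 = -1, tr(M rho(e_{3} e_{4})) = -12, coefficient 3. Every other blade of grade <= 2 projects to 0.
Answer: \frac{3}{2} e_{3} + 3 e_{1} e_{2} + 3 e_{3} e_{4}


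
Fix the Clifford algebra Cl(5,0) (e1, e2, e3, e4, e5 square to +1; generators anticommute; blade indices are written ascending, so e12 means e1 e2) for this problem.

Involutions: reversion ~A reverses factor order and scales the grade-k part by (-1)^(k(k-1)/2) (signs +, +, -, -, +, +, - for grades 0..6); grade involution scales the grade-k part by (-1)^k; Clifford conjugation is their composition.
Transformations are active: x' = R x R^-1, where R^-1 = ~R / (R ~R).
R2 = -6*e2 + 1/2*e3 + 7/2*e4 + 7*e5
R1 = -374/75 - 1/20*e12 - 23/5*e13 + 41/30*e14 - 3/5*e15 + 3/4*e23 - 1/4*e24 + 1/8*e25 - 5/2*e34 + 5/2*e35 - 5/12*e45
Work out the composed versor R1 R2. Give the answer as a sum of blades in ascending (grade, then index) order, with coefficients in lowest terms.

Distribute over the terms of R2 (each basis-blade product reordered to ascending indices, repeated generators contracted through their squares):
R1 (-6*e2) = 3/10*e1 + 748/25*e2 + 9/2*e3 - 3/2*e4 + 3/4*e5 - 138/5*e123 + 41/5*e124 - 18/5*e125 + 15*e234 - 15*e235 + 5/2*e245
R1 (1/2*e3) = -23/10*e1 + 3/8*e2 - 187/75*e3 + 5/4*e4 - 5/4*e5 - 1/40*e123 - 41/60*e134 + 3/10*e135 + 1/8*e234 - 1/16*e235 - 5/24*e345
R1 (7/2*e4) = 287/60*e1 - 7/8*e2 - 35/4*e3 - 1309/75*e4 + 35/24*e5 - 7/40*e124 - 161/10*e134 + 21/10*e145 + 21/8*e234 - 7/16*e245 - 35/4*e345
R1 (7*e5) = -21/5*e1 + 7/8*e2 + 35/2*e3 - 35/12*e4 - 2618/75*e5 - 7/20*e125 - 161/5*e135 + 287/30*e145 + 21/4*e235 - 7/4*e245 - 35/2*e345
Summing the partial products and collecting blades:
Answer: -17/12*e1 + 6059/200*e2 + 3227/300*e3 - 1031/50*e4 - 20369/600*e5 - 221/8*e123 + 321/40*e124 - 79/20*e125 - 1007/60*e134 - 319/10*e135 + 35/3*e145 + 71/4*e234 - 157/16*e235 + 5/16*e245 - 635/24*e345


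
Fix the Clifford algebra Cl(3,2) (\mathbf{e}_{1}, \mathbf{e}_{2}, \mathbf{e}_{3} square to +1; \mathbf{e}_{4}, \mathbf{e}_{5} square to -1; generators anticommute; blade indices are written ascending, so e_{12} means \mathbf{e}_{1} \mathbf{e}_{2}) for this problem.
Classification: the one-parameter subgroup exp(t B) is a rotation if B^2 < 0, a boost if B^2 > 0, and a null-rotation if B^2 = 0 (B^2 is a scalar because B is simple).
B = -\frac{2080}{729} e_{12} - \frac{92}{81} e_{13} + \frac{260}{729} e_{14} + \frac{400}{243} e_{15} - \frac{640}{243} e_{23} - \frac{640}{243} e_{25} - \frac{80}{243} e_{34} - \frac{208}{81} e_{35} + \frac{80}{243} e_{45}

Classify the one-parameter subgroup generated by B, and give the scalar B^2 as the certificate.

B^2 term by term: the squares give (-\frac{2080}{729})^2*(e_{12})^2 + (-\frac{92}{81})^2*(e_{13})^2 + (\frac{260}{729})^2*(e_{14})^2 + (\frac{400}{243})^2*(e_{15})^2 + (-\frac{640}{243})^2*(e_{23})^2 + (-\frac{640}{243})^2*(e_{25})^2 + (-\frac{80}{243})^2*(e_{34})^2 + (-\frac{208}{81})^2*(e_{35})^2 + (\frac{80}{243})^2*(e_{45})^2 = \frac{4326400}{531441}*(-1) + \frac{8464}{6561}*(-1) + \frac{67600}{531441}*(+1) + \frac{160000}{59049}*(+1) + \frac{409600}{59049}*(-1) + \frac{409600}{59049}*(+1) + \frac{6400}{59049}*(+1) + \frac{43264}{6561}*(+1) + \frac{6400}{59049}*(-1) = 0 (each basis 2-blade squares to minus the product of its generators' squares); cross terms between blades sharing an index anticommute and cancel; the commuting (index-disjoint) pairs give grade-4 terms 2*c*c'*(blade product), which cancel blade by blade — e_{1234}: \frac{332800}{177147} - \frac{332800}{177147} = 0; e_{1235}: \frac{865280}{59049} - \frac{117760}{19683} - \frac{512000}{59049} = 0; e_{1245}: -\frac{332800}{177147} + \frac{332800}{177147} = 0; e_{1345}: -\frac{14720}{19683} + \frac{108160}{59049} - \frac{64000}{59049} = 0; e_{2345}: -\frac{102400}{59049} + \frac{102400}{59049} = 0 — confirming B is simple. So B^2 = 0.
Answer: null-rotation, certificate B^2 = 0. Check the certificate: B^2 = 0, and that sign is decisive whatever form B takes.


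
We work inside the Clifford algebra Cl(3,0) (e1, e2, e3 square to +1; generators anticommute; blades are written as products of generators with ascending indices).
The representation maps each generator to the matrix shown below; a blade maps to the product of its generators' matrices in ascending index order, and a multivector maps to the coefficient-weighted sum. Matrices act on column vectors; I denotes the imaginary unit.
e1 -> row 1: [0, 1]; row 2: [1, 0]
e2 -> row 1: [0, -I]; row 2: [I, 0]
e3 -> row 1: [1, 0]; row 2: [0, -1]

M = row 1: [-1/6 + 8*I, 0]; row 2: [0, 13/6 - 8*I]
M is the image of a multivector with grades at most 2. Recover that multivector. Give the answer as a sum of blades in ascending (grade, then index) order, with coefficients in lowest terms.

Method: 1, rho(e1), rho(e2), rho(e3) form a trace-orthogonal basis of the 2x2 complex matrices (tr(X Y) = 2 if X = Y, else 0), so M = m0*1 + m1*rho(e1) + m2*rho(e2) + m3*rho(e3) with m0 = tr(M)/2 = 1, m1 = tr(M rho(e1))/2 = 0, m2 = tr(M rho(e2))/2 = 0, m3 = tr(M rho(e3))/2 = -7/6 + 8*I.
Multiplying table entries, the bivector images are rho(e1 e2) = I*rho(e3), rho(e1 e3) = -I*rho(e2), rho(e2 e3) = I*rho(e1); with real blade coefficients the real parts of m0..m3 are the coefficients of 1, e1, e2, e3 and the imaginary parts give the bivectors (e2 e3: Im m1, e1 e3: -Im m2, e1 e2: Im m3).
Answer: 1 - 7/6*e3 + 8*e1 e2


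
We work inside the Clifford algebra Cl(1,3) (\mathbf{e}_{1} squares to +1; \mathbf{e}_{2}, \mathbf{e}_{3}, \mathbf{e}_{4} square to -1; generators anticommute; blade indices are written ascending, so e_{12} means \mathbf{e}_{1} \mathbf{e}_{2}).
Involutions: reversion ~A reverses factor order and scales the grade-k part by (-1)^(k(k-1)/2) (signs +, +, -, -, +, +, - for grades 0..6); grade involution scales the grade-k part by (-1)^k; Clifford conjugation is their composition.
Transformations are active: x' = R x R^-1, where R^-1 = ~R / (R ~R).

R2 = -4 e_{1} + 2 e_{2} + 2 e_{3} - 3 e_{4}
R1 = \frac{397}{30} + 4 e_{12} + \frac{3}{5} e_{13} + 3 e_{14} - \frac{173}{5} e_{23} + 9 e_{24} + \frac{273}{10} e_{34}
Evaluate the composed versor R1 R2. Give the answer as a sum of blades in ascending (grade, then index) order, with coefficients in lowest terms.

Distribute over the terms of R2 (each basis-blade product reordered to ascending indices, repeated generators contracted through their squares):
R1 (-4 e_{1}) = -\frac{794}{15} e_{1} + 16 e_{2} + \frac{12}{5} e_{3} + 12 e_{4} + \frac{692}{5} e_{123} - 36 e_{124} - \frac{546}{5} e_{134}
R1 (2 e_{2}) = -8 e_{1} + \frac{397}{15} e_{2} - \frac{346}{5} e_{3} + 18 e_{4} - \frac{6}{5} e_{123} - 6 e_{124} + \frac{273}{5} e_{234}
R1 (2 e_{3}) = -\frac{6}{5} e_{1} + \frac{346}{5} e_{2} + \frac{397}{15} e_{3} + \frac{273}{5} e_{4} + 8 e_{123} - 6 e_{134} - 18 e_{234}
R1 (-3 e_{4}) = 9 e_{1} + 27 e_{2} + \frac{819}{10} e_{3} - \frac{397}{10} e_{4} - 12 e_{124} - \frac{9}{5} e_{134} + \frac{519}{5} e_{234}
Summing the partial products and collecting blades:
Answer: -\frac{797}{15} e_{1} + \frac{416}{3} e_{2} + \frac{1247}{30} e_{3} + \frac{449}{10} e_{4} + \frac{726}{5} e_{123} - 54 e_{124} - 117 e_{134} + \frac{702}{5} e_{234}


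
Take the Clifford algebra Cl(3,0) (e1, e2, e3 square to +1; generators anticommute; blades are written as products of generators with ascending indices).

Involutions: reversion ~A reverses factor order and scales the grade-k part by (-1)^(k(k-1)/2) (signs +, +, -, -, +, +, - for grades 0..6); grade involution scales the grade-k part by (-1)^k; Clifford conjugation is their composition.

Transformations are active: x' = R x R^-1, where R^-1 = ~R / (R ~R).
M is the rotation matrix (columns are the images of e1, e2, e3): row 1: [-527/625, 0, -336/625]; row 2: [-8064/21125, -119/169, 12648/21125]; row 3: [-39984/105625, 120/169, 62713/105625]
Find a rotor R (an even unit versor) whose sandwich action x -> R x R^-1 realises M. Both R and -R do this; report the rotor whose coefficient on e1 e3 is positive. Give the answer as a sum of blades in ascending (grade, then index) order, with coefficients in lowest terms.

Method: write R = a + b12*e1 e2 + b13*e1 e3 + b23*e2 e3 with a^2 + b12^2 + b13^2 + b23^2 = 1 (so R^-1 = ~R). Expanding the columns R e_j ~R gives tr M = 4a^2 - 1 and, from the antisymmetric part, M21 - M12 = -4a*b12, M13 - M31 = 4a*b13, M32 - M23 = -4a*b23.
Here tr M = -4029/4225, so a^2 = (1 + tr M)/4 = 49/4225 and a = ±7/65. Taking a = 7/65: M21 - M12 = -8064/21125, M13 - M31 = -672/4225, M32 - M23 = 2352/21125, giving b12 = 288/325, b13 = -24/65, b23 = -84/325, i.e. R = 7/65 + 288/325*e1 e2 - 24/65*e1 e3 - 84/325*e2 e3.
Its e1 e3 coefficient is negative, so report the other preimage -R.
Answer: -7/65 - 288/325*e1 e2 + 24/65*e1 e3 + 84/325*e2 e3. Sheet selection: the two-to-one cover makes ±R indistinguishable at the matrix level (trace -4029/4225), so uniqueness comes from the required sign on e1 e3.


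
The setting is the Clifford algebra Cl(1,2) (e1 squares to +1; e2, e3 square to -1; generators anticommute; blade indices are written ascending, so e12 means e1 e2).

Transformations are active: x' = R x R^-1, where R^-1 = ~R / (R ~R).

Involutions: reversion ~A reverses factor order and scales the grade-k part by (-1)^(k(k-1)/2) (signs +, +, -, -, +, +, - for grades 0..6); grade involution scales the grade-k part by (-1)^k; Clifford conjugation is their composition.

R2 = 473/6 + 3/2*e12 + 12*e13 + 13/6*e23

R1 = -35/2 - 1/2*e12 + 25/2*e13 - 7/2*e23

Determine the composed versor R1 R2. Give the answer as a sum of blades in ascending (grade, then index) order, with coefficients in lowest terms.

Distribute over the terms of R1 (each basis-blade product reordered to ascending indices, repeated generators contracted through their squares):
(-35/2) R2 = -16555/12 - 105/4*e12 - 210*e13 - 455/12*e23
(-1/2*e12) R2 = -3/4 - 473/12*e12 + 13/12*e13 + 6*e23
(25/2*e13) R2 = 150 + 325/12*e12 + 11825/12*e13 + 75/4*e23
(-7/2*e23) R2 = 91/12 + 42*e12 - 21/4*e13 - 3311/12*e23
Summing the partial products and collecting blades:
Answer: -4891/4 + 41/12*e12 + 3085/4*e13 - 3469/12*e23


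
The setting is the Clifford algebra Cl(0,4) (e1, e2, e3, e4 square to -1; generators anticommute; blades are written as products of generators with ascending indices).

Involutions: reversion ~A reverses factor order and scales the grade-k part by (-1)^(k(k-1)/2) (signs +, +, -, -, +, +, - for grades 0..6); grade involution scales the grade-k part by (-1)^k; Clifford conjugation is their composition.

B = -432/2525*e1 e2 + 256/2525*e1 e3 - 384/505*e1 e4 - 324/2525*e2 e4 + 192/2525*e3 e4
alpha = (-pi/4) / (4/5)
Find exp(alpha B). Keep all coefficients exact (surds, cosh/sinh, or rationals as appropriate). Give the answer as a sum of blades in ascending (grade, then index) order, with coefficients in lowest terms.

B^2 term by term: the squares give (-432/2525)^2*(e1 e2)^2 + (256/2525)^2*(e1 e3)^2 + (-384/505)^2*(e1 e4)^2 + (-324/2525)^2*(e2 e4)^2 + (192/2525)^2*(e3 e4)^2 = 186624/6375625*(-1) + 65536/6375625*(-1) + 147456/255025*(-1) + 104976/6375625*(-1) + 36864/6375625*(-1) = -16/25 (each basis 2-blade squares to minus the product of its generators' squares); cross terms between blades sharing an index anticommute and cancel; the commuting (index-disjoint) pairs give grade-4 terms 2*c*c'*(blade product), which cancel blade by blade — e1 e2 e3 e4: -165888/6375625 + 165888/6375625 = 0 — confirming B is simple. So B^2 = -16/25.
B^2 = -16/25 — the series telescopes trigonometrically here: l = 4/5, alpha*l = -pi/4, so exp(alpha B) = cos(-pi/4) + (sin(-pi/4)/(4/5))*B = sqrt(2)/2 + (-5*sqrt(2)/8)*B.
Answer: sqrt(2)/2 + 54*sqrt(2)/505*e1 e2 - 32*sqrt(2)/505*e1 e3 + 48*sqrt(2)/101*e1 e4 + 81*sqrt(2)/1010*e2 e4 - 24*sqrt(2)/505*e3 e4


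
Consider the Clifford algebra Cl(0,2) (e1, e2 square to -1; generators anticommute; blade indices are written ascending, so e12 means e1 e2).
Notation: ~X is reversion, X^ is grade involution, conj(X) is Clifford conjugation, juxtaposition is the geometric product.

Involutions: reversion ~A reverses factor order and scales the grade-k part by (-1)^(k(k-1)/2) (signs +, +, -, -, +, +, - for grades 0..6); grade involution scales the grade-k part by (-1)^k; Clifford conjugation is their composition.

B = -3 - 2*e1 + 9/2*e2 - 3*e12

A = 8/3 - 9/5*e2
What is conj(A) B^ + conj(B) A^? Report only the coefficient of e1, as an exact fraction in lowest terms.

first term: 1/10 - 1/15*e1 - 87/5*e2 - 58/5*e12
second term: 1/10 - 1/15*e1 - 87/5*e2 + 58/5*e12
Answer: -2/15


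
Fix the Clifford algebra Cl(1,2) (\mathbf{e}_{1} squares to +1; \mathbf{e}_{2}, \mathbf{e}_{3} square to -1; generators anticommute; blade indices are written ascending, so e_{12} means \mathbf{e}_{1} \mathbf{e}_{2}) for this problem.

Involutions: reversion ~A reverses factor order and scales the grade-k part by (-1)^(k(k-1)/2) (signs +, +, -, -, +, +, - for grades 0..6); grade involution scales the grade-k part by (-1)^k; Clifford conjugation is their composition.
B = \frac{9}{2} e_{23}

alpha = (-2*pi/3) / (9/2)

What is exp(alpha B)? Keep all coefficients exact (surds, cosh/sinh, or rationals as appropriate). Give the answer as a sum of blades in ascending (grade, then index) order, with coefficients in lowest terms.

B^2 = (\frac{9}{2})^2*(e_{23})^2 = \frac{81}{4}*(-1) = -\frac{81}{4} (a basis 2-blade squares to minus the product of its generators' squares).
B^2 = -\frac{81}{4} — a negative square means the series sums to a rotation: l = \frac{9}{2}, alpha*l = - \frac{2 \pi}{3}, so exp(alpha B) = cos(- \frac{2 \pi}{3}) + (sin(- \frac{2 \pi}{3})/(\frac{9}{2}))*B = - \frac{1}{2} + (- \frac{\sqrt{3}}{9})*B.
Answer: - \frac{1}{2} - \frac{\sqrt{3}}{2} e_{23}


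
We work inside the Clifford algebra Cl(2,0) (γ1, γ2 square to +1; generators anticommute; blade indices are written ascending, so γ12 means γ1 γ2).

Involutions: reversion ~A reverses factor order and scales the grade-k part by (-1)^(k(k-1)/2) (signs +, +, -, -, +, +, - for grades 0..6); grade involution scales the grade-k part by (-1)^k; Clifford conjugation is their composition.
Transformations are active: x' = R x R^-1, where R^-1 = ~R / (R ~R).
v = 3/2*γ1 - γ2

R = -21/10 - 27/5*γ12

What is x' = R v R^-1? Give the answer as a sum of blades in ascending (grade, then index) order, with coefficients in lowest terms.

~R = -21/10 + 27/5*γ12, and R ~R = 3357/100, so R^-1 = ~R / (3357/100).
R v = 9/4*γ1 + 51/5*γ2
Answer: -1329/746*γ1 - 103/373*γ2


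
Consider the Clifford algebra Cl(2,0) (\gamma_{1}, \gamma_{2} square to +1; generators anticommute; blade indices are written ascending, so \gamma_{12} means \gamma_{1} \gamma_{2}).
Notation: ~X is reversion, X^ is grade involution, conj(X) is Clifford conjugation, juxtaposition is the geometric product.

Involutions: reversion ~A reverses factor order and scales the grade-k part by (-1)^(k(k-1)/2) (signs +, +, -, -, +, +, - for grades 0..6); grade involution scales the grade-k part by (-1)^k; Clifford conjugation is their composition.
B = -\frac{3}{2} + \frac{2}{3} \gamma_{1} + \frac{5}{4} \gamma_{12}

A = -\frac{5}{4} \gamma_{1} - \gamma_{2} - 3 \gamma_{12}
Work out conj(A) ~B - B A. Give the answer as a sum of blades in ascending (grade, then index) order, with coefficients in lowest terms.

first term: \frac{55}{12} - \frac{5}{8} \gamma_{1} - \frac{81}{16} \gamma_{2} - \frac{31}{6} \gamma_{12}
second term: \frac{35}{12} + \frac{5}{8} \gamma_{1} + \frac{17}{16} \gamma_{2} + \frac{23}{6} \gamma_{12}
Answer: \frac{5}{3} - \frac{5}{4} \gamma_{1} - \frac{49}{8} \gamma_{2} - 9 \gamma_{12}


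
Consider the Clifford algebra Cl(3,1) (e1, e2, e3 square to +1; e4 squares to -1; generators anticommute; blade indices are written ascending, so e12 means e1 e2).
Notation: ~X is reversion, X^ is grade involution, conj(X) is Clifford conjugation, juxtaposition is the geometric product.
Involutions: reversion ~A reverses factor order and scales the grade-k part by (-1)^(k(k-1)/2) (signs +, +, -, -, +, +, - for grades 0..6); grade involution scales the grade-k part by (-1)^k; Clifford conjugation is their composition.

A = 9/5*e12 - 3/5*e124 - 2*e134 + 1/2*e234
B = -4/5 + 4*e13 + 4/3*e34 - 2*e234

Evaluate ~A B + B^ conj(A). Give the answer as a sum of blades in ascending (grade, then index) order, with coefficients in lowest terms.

first term: 1 + 8/3*e1 - 2/3*e2 - 8*e4 - 64/25*e12 + 6/5*e13 + 36/5*e23 + 4/5*e123 - 62/25*e124 + 2*e134 - 2*e234 - 12/5*e1234
second term: 1 - 8/3*e1 + 2/3*e2 + 8*e4 + 136/25*e12 - 6/5*e13 - 36/5*e23 + 4/5*e123 - 38/25*e124 + 26/5*e134 - 14/5*e234 - 12/5*e1234
Answer: 2 + 72/25*e12 + 8/5*e123 - 4*e124 + 36/5*e134 - 24/5*e234 - 24/5*e1234


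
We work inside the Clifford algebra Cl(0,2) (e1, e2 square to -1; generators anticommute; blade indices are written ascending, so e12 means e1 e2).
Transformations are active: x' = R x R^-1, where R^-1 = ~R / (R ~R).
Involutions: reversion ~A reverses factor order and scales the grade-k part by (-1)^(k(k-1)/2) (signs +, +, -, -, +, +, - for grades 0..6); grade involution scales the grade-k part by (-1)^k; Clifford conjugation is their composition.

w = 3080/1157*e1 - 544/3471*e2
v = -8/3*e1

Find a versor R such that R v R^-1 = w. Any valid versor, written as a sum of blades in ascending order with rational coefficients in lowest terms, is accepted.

Take R = v + w = -16/3471*e1 - 544/3471*e2. Because q(v) = q(w) = -64/9, conjugation by R sends v exactly to w.
Answer: -16/3471*e1 - 544/3471*e2


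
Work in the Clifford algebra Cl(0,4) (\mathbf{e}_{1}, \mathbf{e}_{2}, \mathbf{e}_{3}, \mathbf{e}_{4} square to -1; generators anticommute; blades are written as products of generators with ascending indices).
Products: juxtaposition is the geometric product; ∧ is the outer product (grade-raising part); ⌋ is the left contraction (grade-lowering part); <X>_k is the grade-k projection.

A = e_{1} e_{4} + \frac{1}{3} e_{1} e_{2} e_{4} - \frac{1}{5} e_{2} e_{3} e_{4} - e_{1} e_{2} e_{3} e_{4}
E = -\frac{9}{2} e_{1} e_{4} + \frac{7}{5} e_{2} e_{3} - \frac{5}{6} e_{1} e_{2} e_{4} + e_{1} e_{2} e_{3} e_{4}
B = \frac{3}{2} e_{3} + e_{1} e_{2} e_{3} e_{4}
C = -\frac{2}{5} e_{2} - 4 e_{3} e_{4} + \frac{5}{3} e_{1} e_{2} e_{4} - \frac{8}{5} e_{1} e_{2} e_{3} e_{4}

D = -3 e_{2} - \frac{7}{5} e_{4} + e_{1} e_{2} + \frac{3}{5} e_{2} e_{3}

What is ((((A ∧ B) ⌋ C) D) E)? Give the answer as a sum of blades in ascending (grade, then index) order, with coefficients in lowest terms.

step 1: -\frac{3}{2} e_{1} e_{3} e_{4} - \frac{1}{2} e_{1} e_{2} e_{3} e_{4}
step 2: \frac{4}{5} + \frac{12}{5} e_{2}
step 3: \frac{36}{5} + \frac{12}{5} e_{1} - \frac{12}{5} e_{2} - \frac{36}{25} e_{3} - \frac{28}{25} e_{4} + \frac{4}{5} e_{1} e_{2} + \frac{12}{25} e_{2} e_{3} - \frac{84}{25} e_{2} e_{4}
step 4: -\frac{84}{125} + \frac{56}{25} e_{1} - \frac{252}{125} e_{2} + \frac{84}{25} e_{3} + \frac{172}{15} e_{4} - \frac{1204}{75} e_{1} e_{2} - \frac{112}{25} e_{1} e_{3} - \frac{772}{25} e_{1} e_{4} + \frac{252}{25} e_{2} e_{3} - \frac{8}{5} e_{2} e_{4} + \frac{488}{125} e_{3} e_{4} + \frac{56}{25} e_{1} e_{2} e_{3} - \frac{384}{25} e_{1} e_{2} e_{4} - \frac{232}{25} e_{1} e_{3} e_{4} - \frac{496}{125} e_{2} e_{3} e_{4} + \frac{156}{25} e_{1} e_{2} e_{3} e_{4}
Answer: -\frac{84}{125} + \frac{56}{25} e_{1} - \frac{252}{125} e_{2} + \frac{84}{25} e_{3} + \frac{172}{15} e_{4} - \frac{1204}{75} e_{1} e_{2} - \frac{112}{25} e_{1} e_{3} - \frac{772}{25} e_{1} e_{4} + \frac{252}{25} e_{2} e_{3} - \frac{8}{5} e_{2} e_{4} + \frac{488}{125} e_{3} e_{4} + \frac{56}{25} e_{1} e_{2} e_{3} - \frac{384}{25} e_{1} e_{2} e_{4} - \frac{232}{25} e_{1} e_{3} e_{4} - \frac{496}{125} e_{2} e_{3} e_{4} + \frac{156}{25} e_{1} e_{2} e_{3} e_{4}


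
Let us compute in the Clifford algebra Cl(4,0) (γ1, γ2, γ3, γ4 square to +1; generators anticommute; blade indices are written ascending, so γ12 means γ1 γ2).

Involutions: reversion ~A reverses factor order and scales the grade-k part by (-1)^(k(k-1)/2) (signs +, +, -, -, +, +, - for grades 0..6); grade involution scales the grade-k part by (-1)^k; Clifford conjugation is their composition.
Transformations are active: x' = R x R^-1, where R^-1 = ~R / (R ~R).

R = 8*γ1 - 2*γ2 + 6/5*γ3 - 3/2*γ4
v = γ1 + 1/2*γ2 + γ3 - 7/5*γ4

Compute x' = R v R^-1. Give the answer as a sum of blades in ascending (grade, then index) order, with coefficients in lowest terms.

~R = 8*γ1 - 2*γ2 + 6/5*γ3 - 3/2*γ4, and R ~R = 7169/100, so R^-1 = ~R / (7169/100).
R v = 103/10 + 6*γ12 + 34/5*γ13 - 97/10*γ14 - 13/5*γ23 + 71/20*γ24 - 9/50*γ34
Answer: 9311/7169*γ1 - 15409/14338*γ2 - 4697/7169*γ3 + 34733/35845*γ4


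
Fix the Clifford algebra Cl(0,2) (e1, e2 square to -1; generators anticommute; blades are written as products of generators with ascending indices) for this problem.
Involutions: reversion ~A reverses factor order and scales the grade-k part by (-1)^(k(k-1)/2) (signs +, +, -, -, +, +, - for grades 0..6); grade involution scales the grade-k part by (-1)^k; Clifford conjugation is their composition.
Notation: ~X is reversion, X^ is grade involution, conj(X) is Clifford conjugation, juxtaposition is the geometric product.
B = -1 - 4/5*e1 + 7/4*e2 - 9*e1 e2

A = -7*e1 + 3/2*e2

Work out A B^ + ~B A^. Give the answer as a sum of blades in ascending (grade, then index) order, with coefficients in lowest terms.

first term: 329/40 - 13/2*e1 - 129/2*e2 + 221/20*e1 e2
second term: 329/40 + 13/2*e1 + 129/2*e2 - 221/20*e1 e2
Answer: 329/20


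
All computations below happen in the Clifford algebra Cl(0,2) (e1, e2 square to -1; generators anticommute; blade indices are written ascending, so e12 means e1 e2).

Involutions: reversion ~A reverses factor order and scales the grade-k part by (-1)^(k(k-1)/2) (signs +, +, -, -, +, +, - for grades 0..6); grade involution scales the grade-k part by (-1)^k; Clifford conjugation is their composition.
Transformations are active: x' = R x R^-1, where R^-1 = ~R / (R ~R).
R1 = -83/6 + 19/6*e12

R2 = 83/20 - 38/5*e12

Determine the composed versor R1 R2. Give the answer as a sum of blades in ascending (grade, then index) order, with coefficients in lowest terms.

Distribute over the terms of R1 (each basis-blade product reordered to ascending indices, repeated generators contracted through their squares):
(-83/6) R2 = -6889/120 + 1577/15*e12
(19/6*e12) R2 = 361/15 + 1577/120*e12
Summing the partial products and collecting blades:
Answer: -4001/120 + 4731/40*e12


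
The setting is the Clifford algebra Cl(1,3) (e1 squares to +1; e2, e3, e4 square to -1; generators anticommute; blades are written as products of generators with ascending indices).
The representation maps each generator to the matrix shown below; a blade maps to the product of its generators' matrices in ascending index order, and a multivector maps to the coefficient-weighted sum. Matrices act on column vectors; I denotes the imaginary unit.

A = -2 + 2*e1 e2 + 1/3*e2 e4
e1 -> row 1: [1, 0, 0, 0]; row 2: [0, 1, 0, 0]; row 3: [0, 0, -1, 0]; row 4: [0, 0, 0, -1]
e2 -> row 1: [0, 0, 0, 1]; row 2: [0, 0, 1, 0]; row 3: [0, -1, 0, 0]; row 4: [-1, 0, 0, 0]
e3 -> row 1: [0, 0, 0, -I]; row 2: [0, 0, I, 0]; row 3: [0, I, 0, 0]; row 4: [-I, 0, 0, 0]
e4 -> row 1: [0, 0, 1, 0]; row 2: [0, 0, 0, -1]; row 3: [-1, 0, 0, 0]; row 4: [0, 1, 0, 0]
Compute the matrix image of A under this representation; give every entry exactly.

Bivector images (products of the table entries): rho(e1 e2) = rho(e1)rho(e2) = row 1: [0, 0, 0, 1]; row 2: [0, 0, 1, 0]; row 3: [0, 1, 0, 0]; row 4: [1, 0, 0, 0]; rho(e2 e4) = rho(e2)rho(e4) = row 1: [0, 1, 0, 0]; row 2: [-1, 0, 0, 0]; row 3: [0, 0, 0, 1]; row 4: [0, 0, -1, 0].
M = (-2)*1 + (2)*rho(e1 e2) + (1/3)*rho(e2 e4), summed entrywise (1 is the identity matrix):
Answer: row 1: [-2, 1/3, 0, 2]; row 2: [-1/3, -2, 2, 0]; row 3: [0, 2, -2, 1/3]; row 4: [2, 0, -1/3, -2]


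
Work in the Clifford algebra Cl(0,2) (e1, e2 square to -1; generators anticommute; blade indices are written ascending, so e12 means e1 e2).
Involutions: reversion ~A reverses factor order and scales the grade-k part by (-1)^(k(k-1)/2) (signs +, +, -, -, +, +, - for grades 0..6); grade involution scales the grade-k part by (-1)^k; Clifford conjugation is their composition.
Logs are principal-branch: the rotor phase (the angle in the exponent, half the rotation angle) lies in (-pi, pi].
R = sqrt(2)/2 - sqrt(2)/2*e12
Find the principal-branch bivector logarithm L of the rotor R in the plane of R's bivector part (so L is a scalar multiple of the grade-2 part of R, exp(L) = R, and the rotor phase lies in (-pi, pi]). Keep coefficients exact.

The scalar part of R is sqrt(2)/2, and that scalar determines the rotor phase on the principal branch; recovering the unit plane as bivector-part over sine of the phase gives L = phase * plane.
Concretely: cos(phase) = sqrt(2)/2 gives phase = ±pi/4, and since phase/sin(phase) is even the sign is immaterial: L = (phase/sin(phase)) * <R>_2 = (sqrt(2)*pi/4) * <R>_2.
Answer: -pi/4*e12


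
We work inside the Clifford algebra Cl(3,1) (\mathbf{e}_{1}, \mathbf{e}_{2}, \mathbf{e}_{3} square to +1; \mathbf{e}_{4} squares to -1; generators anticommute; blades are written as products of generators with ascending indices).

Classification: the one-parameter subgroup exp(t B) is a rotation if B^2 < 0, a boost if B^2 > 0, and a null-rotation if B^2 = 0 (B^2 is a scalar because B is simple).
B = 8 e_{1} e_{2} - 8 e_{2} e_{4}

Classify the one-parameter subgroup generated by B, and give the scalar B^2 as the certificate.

B^2 term by term: the squares give (8)^2*(e_{1} e_{2})^2 + (-8)^2*(e_{2} e_{4})^2 = 64*(-1) + 64*(+1) = 0 (each basis 2-blade squares to minus the product of its generators' squares); cross terms between blades sharing an index anticommute and cancel. So B^2 = 0.
Answer: null-rotation, certificate B^2 = 0. Because 0 is invariant under every versor sandwich, the classification follows from its sign alone.


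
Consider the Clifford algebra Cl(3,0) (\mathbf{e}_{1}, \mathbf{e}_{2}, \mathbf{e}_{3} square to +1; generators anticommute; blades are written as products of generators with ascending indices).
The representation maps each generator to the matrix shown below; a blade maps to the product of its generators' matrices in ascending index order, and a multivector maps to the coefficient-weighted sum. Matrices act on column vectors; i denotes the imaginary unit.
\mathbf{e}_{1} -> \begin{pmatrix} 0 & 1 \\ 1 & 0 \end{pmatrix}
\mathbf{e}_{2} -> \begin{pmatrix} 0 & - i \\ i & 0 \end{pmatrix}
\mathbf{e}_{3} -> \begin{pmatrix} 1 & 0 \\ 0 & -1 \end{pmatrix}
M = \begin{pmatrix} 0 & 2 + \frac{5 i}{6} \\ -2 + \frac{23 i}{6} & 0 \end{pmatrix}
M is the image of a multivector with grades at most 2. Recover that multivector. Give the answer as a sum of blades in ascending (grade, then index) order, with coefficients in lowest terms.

Method: 1, rho(e_{1}), rho(e_{2}), rho(e_{3}) form a trace-orthogonal basis of the 2x2 complex matrices (tr(X Y) = 2 if X = Y, else 0), so M = m0*1 + m1*rho(e_{1}) + m2*rho(e_{2}) + m3*rho(e_{3}) with m0 = tr(M)/2 = 0, m1 = tr(M rho(e_{1}))/2 = \frac{7 i}{3}, m2 = tr(M rho(e_{2}))/2 = \frac{3}{2} + 2 i, m3 = tr(M rho(e_{3}))/2 = 0.
Multiplying table entries, the bivector images are rho(e_{1} e_{2}) = i*rho(e_{3}), rho(e_{1} e_{3}) = -i*rho(e_{2}), rho(e_{2} e_{3}) = i*rho(e_{1}); with real blade coefficients the real parts of m0..m3 are the coefficients of 1, e_{1}, e_{2}, e_{3} and the imaginary parts give the bivectors (e_{2} e_{3}: Im m1, e_{1} e_{3}: -Im m2, e_{1} e_{2}: Im m3).
Answer: \frac{3}{2} e_{2} - 2 e_{1} e_{3} + \frac{7}{3} e_{2} e_{3}


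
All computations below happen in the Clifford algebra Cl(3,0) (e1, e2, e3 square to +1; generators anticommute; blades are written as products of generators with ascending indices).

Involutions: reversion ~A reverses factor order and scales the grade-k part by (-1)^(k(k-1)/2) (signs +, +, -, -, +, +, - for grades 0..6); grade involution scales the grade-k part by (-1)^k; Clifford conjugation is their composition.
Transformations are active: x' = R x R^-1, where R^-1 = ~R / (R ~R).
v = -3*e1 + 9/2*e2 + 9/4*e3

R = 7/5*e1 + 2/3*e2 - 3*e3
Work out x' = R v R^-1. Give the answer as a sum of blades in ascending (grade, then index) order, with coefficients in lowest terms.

~R = 7/5*e1 + 2/3*e2 - 3*e3, and R ~R = 2566/225, so R^-1 = ~R / (2566/225).
R v = -159/20 + 83/10*e1 e2 - 117/20*e1 e3 + 15*e2 e3
Answer: 5379/5132*e1 - 6966/1283*e2 + 4959/2566*e3


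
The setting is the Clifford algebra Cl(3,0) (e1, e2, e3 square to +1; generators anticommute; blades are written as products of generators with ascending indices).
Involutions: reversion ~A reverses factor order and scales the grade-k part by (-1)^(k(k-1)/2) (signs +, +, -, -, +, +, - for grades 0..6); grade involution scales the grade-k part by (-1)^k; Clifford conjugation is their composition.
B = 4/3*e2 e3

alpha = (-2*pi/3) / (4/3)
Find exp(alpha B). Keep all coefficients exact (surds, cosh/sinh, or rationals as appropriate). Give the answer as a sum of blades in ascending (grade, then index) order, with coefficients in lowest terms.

B^2 = (4/3)^2*(e2 e3)^2 = 16/9*(-1) = -16/9 (a basis 2-blade squares to minus the product of its generators' squares).
B^2 = -16/9 — circular case — the even/odd split gives cos and sin: l = 4/3, alpha*l = -2*pi/3, so exp(alpha B) = cos(-2*pi/3) + (sin(-2*pi/3)/(4/3))*B = -1/2 + (-3*sqrt(3)/8)*B.
Answer: -1/2 - sqrt(3)/2*e2 e3


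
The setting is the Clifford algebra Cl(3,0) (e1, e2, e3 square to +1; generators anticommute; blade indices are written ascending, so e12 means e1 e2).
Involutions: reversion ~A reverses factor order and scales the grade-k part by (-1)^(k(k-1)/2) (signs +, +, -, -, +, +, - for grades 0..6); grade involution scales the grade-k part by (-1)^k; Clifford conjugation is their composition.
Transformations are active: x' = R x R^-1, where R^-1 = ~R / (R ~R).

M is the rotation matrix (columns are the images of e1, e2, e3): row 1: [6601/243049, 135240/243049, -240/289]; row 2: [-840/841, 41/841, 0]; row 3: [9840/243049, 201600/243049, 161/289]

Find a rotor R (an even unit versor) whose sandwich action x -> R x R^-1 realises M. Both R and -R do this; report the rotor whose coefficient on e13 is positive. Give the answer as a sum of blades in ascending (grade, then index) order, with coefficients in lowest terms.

Method: write R = a + b12*e12 + b13*e13 + b23*e23 with a^2 + b12^2 + b13^2 + b23^2 = 1 (so R^-1 = ~R). Expanding the columns R e_j ~R gives tr M = 4a^2 - 1 and, from the antisymmetric part, M21 - M12 = -4a*b12, M13 - M31 = 4a*b13, M32 - M23 = -4a*b23.
Here tr M = 153851/243049, so a^2 = (1 + tr M)/4 = 99225/243049 and a = ±315/493. Taking a = 315/493: M21 - M12 = -378000/243049, M13 - M31 = -211680/243049, M32 - M23 = 201600/243049, giving b12 = 300/493, b13 = -168/493, b23 = -160/493, i.e. R = 315/493 + 300/493*e12 - 168/493*e13 - 160/493*e23.
Its e13 coefficient is negative, so report the other preimage -R.
Answer: -315/493 - 300/493*e12 + 168/493*e13 + 160/493*e23. Recall the cover is two-to-one: with M of trace 153851/243049, both preimages act alike, and the stated e13 sign chooses the sheet.


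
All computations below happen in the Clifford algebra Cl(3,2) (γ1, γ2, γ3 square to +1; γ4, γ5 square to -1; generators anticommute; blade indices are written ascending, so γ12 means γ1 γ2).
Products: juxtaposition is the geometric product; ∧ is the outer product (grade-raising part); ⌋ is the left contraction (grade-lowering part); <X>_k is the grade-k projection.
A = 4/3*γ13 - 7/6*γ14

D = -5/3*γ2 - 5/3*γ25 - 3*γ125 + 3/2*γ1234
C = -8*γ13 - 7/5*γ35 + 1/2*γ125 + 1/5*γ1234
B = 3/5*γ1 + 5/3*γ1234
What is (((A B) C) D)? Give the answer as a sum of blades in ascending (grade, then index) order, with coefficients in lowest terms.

step 1: -4/5*γ3 + 7/10*γ4 - 35/18*γ23 + 20/9*γ24
step 2: -32/5*γ1 + 28/25*γ5 + 140/9*γ12 - 4/9*γ13 + 7/18*γ14 + 49/18*γ25 + 7/50*γ123 - 4/25*γ124 - 28/5*γ134 + 35/36*γ135 - 10/9*γ145 + 49/50*γ345 + 160/9*γ1234 - 2/5*γ1235 + 7/20*γ1245 + 28/9*γ2345
step 3: -1685/54 - 1841/54*γ1 - 154/15*γ2 + 36/25*γ3 - 63/50*γ4 + 2765/54*γ5 + 1052/75*γ12 - 13/30*γ13 + 19/60*γ14 - 826/27*γ15 + 7/2*γ23 - 4*γ24 + 316/15*γ25 - 770/27*γ34 - 21/200*γ35 + 3/25*γ45 + 95/108*γ123 - 65/54*γ124 + 3641/300*γ125 - 1052/27*γ134 + 9/10*γ135 - 17/20*γ145 - 337/30*γ234 - 1/3*γ235 + 7/24*γ245 + 1580/27*γ345 + 1841/150*γ1234 - 85/36*γ1235 + 5/2*γ1245 - 3641/108*γ1345 + 553/30*γ2345 + 826/75*γ12345
Answer: -1685/54 - 1841/54*γ1 - 154/15*γ2 + 36/25*γ3 - 63/50*γ4 + 2765/54*γ5 + 1052/75*γ12 - 13/30*γ13 + 19/60*γ14 - 826/27*γ15 + 7/2*γ23 - 4*γ24 + 316/15*γ25 - 770/27*γ34 - 21/200*γ35 + 3/25*γ45 + 95/108*γ123 - 65/54*γ124 + 3641/300*γ125 - 1052/27*γ134 + 9/10*γ135 - 17/20*γ145 - 337/30*γ234 - 1/3*γ235 + 7/24*γ245 + 1580/27*γ345 + 1841/150*γ1234 - 85/36*γ1235 + 5/2*γ1245 - 3641/108*γ1345 + 553/30*γ2345 + 826/75*γ12345
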